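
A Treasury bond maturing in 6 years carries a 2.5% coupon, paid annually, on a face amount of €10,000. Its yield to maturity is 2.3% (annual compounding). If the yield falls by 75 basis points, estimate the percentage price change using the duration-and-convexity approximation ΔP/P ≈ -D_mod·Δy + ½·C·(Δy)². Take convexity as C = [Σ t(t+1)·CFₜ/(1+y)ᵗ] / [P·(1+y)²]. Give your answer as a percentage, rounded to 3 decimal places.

+4.245%

With y = 0.023:
  t   CF        PV=CF/(1+0.023)^t    t·PV        t(t+1)·PV
  1       250.00       244.3793       244.3793         488.7586
  2       250.00       238.8849       477.7698       1,433.3095
  3       250.00       233.5141       700.5423       2,802.1692
  4       250.00       228.2640       913.0561       4,565.2805
  5       250.00       223.1320     1,115.6600       6,693.9597
  6    10,250.00     8,942.7289    53,656.3731     375,594.6120
  Σ                 10,110.9032    57,107.7806     391,578.0895
P = 10,110.9032; D_Mac = 5.64814 yrs; D_mod = 5.52115 yrs; C = 37.00643.
Duration effect: -5.52115 × (-0.0075) = +0.041409
Convexity effect: 0.5 × 37.00643 × (-0.0075)² = +0.0010408
ΔP/P ≈ +0.041409 + 0.0010408 = +0.042449 = +4.2449%.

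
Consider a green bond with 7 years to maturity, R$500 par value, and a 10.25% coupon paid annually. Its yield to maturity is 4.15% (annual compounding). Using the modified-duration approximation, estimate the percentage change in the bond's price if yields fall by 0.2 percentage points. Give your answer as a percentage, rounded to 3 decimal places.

+1.072%

Periodic yield y = 0.0415. Modified duration first:
  t   CF        PV=CF/(1+0.0415)^t    t·PV
  1        51.25        49.2079        49.2079
  2        51.25        47.2471        94.4942
  3        51.25        45.3645       136.0935
  4        51.25        43.5569       174.2275
  5        51.25        41.8213       209.1065
  6        51.25        40.1549       240.9292
  7       551.25       414.6997     2,902.8976
  Σ                    682.0522     3,806.9565
P = 682.0522; D_Mac = 5.58162 yrs; D_mod = 5.58162/(1+0.0415) = 5.35921 yrs.
ΔP/P ≈ -D_mod · Δy = -5.35921 × (-0.002) = +0.010718 = +1.0718%.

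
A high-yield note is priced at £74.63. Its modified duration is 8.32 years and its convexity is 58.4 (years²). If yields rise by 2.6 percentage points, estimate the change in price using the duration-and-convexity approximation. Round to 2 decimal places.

-£14.67

Duration effect: -D_mod·Δy = -8.32 × (+0.026) = -0.216320
Convexity effect: ½·C·(Δy)² = 0.5 × 58.4 × (0.026)² = +0.0197392
ΔP/P ≈ -0.216320 + 0.0197392 = -0.1965808
ΔP ≈ 74.63 × (-0.1965808) = -14.670825104.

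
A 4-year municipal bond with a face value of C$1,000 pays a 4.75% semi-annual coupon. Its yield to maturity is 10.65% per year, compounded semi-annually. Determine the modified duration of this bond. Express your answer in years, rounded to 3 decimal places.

Periodic yield y = 0.05325. First find Macaulay duration:
  t   CF        PV=CF/(1+0.05325)^t    t·PV
  1        23.75        22.5493        22.5493
  2        23.75        21.4092        42.8184
  3        23.75        20.3268        60.9804
  4        23.75        19.2991        77.1965
  5        23.75        18.3234        91.6170
  6        23.75        17.3970       104.3821
  7        23.75        16.5175       115.6222
  8     1,023.75       675.9930     5,407.9437
  Σ                    811.8153     5,923.1097
P = 811.8153; Macaulay duration = 5,923.1097 / 811.8153 = 7.29613 half-year periods = 3.64807 years.
Modified duration = D_Mac / (1 + y) = 3.64807 / 1.05325 = 3.46363 years.

3.464 years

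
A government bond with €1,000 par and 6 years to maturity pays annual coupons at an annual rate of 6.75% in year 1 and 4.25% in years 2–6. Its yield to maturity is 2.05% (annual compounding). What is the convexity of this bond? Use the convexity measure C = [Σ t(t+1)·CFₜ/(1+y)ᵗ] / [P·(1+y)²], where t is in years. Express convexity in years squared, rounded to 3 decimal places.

34.775

With y = 0.0205:
  t   CF        PV=CF/(1+0.0205)^t    t·PV        t(t+1)·PV
  1        67.50        66.1440        66.1440         132.2881
  2        42.50        40.8097        81.6193         244.8579
  3        42.50        39.9899       119.9696         479.8783
  4        42.50        39.1865       156.7462         783.7308
  5        42.50        38.3994       191.9968       1,151.9805
  6     1,042.50       922.9922     5,537.9529      38,765.6705
  Σ                  1,147.5216     6,154.4288      41,558.4061
P = 1,147.5216.
Convexity = Σ t(t+1)·PV / [P·(1+y)²] = 41,558.4061 / (1,147.5216 × 1.041420) = 34.77539.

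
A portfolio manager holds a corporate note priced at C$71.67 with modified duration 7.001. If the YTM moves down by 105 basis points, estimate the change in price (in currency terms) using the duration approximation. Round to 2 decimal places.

+C$5.27

Duration approximation: ΔP/P ≈ -D_mod · Δy = -7.001 × (-0.0105) = +0.0735105.
ΔP ≈ 71.67 × (+0.0735105) = +5.268497535.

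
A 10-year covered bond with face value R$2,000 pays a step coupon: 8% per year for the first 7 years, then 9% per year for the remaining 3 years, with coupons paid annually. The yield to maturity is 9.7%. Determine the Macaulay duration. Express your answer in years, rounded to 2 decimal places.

7.10 years

Periodic yield y = 0.097. Discount each cash flow and weight by its year:
  t   CF        PV=CF/(1+0.097)^t    t·PV
  1       160.00       145.8523       145.8523
  2       160.00       132.9556       265.9113
  3       160.00       121.1993       363.5979
  4       160.00       110.4825       441.9300
  5       160.00       100.7133       503.5665
  6       160.00        91.8079       550.8476
  7       160.00        83.6900       585.8300
  8       180.00        85.8261       686.6090
  9       180.00        78.2371       704.1341
  10    2,180.00       863.7543     8,637.5429
  Σ                  1,814.5185    12,885.8216
Price P = Σ PV = 1,814.5185.
Macaulay duration = Σ(t·PV) / P = 12,885.8216 / 1,814.5185 = 7.10151 years.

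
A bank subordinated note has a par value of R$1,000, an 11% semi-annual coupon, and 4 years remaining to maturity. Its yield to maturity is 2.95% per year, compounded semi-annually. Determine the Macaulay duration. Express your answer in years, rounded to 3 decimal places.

Periodic yield y = 0.01475. Discount each cash flow and weight by its period:
  t   CF        PV=CF/(1+0.01475)^t    t·PV
  1        55.00        54.2005        54.2005
  2        55.00        53.4127       106.8254
  3        55.00        52.6363       157.9090
  4        55.00        51.8712       207.4849
  5        55.00        51.1172       255.5862
  6        55.00        50.3742       302.2453
  7        55.00        49.6420       347.4940
  8     1,055.00       938.3827     7,507.0614
  Σ                  1,301.6369     8,938.8067
Price P = Σ PV = 1,301.6369.
Macaulay duration = Σ(t·PV) / P = 8,938.8067 / 1,301.6369 = 6.86736 half-year periods.
In years: 6.86736 / 2 = 3.43368 years.

3.434 years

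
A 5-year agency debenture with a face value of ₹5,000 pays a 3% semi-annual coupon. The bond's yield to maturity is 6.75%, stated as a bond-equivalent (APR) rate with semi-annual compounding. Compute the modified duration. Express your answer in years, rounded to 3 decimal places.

4.493 years

Periodic yield y = 0.03375. First find Macaulay duration:
  t   CF        PV=CF/(1+0.03375)^t    t·PV
  1        75.00        72.5514        72.5514
  2        75.00        70.1827       140.3654
  3        75.00        67.8914       203.6742
  4        75.00        65.6749       262.6995
  5        75.00        63.5307       317.6535
  6        75.00        61.4565       368.7393
  7        75.00        59.4501       416.1507
  8        75.00        57.5092       460.0733
  9        75.00        55.6316       500.6844
  10    5,075.00     3,641.5042    36,415.0425
  Σ                  4,215.3827    39,157.6342
P = 4,215.3827; Macaulay duration = 39,157.6342 / 4,215.3827 = 9.28922 half-year periods = 4.64461 years.
Modified duration = D_Mac / (1 + y) = 4.64461 / 1.03375 = 4.49297 years.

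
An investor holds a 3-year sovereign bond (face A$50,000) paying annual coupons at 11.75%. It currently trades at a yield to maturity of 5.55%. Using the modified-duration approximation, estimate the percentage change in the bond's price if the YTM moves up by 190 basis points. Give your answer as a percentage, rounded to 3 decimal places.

-4.894%

Periodic yield y = 0.0555. Modified duration first:
  t   CF        PV=CF/(1+0.0555)^t    t·PV
  1     5,875.00     5,566.0824     5,566.0824
  2     5,875.00     5,273.4083    10,546.8165
  3    55,875.00    47,516.3227   142,548.9681
  Σ                 58,355.8134   158,661.8671
P = 58,355.8134; D_Mac = 2.71887 yrs; D_mod = 2.71887/(1+0.0555) = 2.57591 yrs.
ΔP/P ≈ -D_mod · Δy = -2.57591 × (+0.019) = -0.048942 = -4.8942%.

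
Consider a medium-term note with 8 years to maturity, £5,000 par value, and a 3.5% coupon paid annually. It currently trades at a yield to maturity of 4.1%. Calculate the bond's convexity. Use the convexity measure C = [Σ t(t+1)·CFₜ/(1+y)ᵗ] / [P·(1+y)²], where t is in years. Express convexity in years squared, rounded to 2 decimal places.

With y = 0.041:
  t   CF        PV=CF/(1+0.041)^t    t·PV        t(t+1)·PV
  1       175.00       168.1076       168.1076         336.2152
  2       175.00       161.4866       322.9733         968.9198
  3       175.00       155.1265       465.3794       1,861.5174
  4       175.00       149.0168       596.0671       2,980.3353
  5       175.00       143.1477       715.7385       4,294.4313
  6       175.00       137.5098       825.0588       5,775.4119
  7       175.00       132.0940       924.6577       7,397.2615
  8     5,175.00     3,752.3602    30,018.8814     270,169.9326
  Σ                  4,798.8491    34,036.8637     293,784.0249
P = 4,798.8491.
Convexity = Σ t(t+1)·PV / [P·(1+y)²] = 293,784.0249 / (4,798.8491 × 1.083681) = 56.49235.

56.49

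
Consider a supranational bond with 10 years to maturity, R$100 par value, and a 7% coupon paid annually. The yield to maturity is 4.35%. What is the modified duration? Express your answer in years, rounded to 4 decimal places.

7.4419 years

Periodic yield y = 0.0435. First find Macaulay duration:
  t   CF        PV=CF/(1+0.0435)^t    t·PV
  1         7.00         6.7082         6.7082
  2         7.00         6.4286        12.8571
  3         7.00         6.1606        18.4817
  4         7.00         5.9038        23.6150
  5         7.00         5.6576        28.2882
  6         7.00         5.4218        32.5308
  7         7.00         5.1958        36.3705
  8         7.00         4.9792        39.8335
  9         7.00         4.7716        42.9446
  10      107.00        69.8971       698.9711
  Σ                    121.1242       940.6007
P = 121.1242; Macaulay duration = 940.6007 / 121.1242 = 7.76559 years.
Modified duration = D_Mac / (1 + y) = 7.76559 / 1.0435 = 7.44187 years.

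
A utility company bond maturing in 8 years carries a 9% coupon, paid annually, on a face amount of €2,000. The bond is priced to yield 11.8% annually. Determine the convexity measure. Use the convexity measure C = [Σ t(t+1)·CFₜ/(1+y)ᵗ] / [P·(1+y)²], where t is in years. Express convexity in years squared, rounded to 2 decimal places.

With y = 0.118:
  t   CF        PV=CF/(1+0.118)^t    t·PV        t(t+1)·PV
  1       180.00       161.0018       161.0018         322.0036
  2       180.00       144.0088       288.0175         864.0525
  3       180.00       128.8093       386.4278       1,545.7112
  4       180.00       115.2140       460.8560       2,304.2802
  5       180.00       103.0537       515.2684       3,091.6103
  6       180.00        92.1768       553.0609       3,871.4261
  7       180.00        82.4480       577.1357       4,617.0854
  8     2,180.00       893.1452     7,145.1615      64,306.4539
  Σ                  1,719.8575    10,086.9296      80,922.6231
P = 1,719.8575.
Convexity = Σ t(t+1)·PV / [P·(1+y)²] = 80,922.6231 / (1,719.8575 × 1.249924) = 37.64384.

37.64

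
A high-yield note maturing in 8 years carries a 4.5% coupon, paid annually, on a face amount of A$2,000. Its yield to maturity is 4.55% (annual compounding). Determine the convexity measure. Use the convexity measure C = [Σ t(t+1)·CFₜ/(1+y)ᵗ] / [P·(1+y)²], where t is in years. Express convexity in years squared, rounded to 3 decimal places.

53.822

With y = 0.0455:
  t   CF        PV=CF/(1+0.0455)^t    t·PV        t(t+1)·PV
  1        90.00        86.0832        86.0832         172.1664
  2        90.00        82.3369       164.6738         494.0213
  3        90.00        78.7536       236.2608         945.0432
  4        90.00        75.3263       301.3050       1,506.5250
  5        90.00        72.0481       360.2403       2,161.4420
  6        90.00        68.9125       413.4753       2,894.3269
  7        90.00        65.9135       461.3944       3,691.1549
  8     2,090.00     1,464.0435    11,712.3482     105,411.1340
  Σ                  1,993.4176    13,735.7810     117,275.8137
P = 1,993.4176.
Convexity = Σ t(t+1)·PV / [P·(1+y)²] = 117,275.8137 / (1,993.4176 × 1.093070) = 53.82228.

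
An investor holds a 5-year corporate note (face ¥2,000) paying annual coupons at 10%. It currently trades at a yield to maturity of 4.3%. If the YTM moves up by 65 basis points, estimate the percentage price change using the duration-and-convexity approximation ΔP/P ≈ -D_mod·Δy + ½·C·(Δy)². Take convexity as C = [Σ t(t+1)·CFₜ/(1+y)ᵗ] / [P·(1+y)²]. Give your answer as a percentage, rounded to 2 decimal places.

-2.61%

With y = 0.043:
  t   CF        PV=CF/(1+0.043)^t    t·PV        t(t+1)·PV
  1       200.00       191.7546       191.7546         383.5091
  2       200.00       183.8490       367.6981       1,103.0943
  3       200.00       176.2695       528.8084       2,115.2335
  4       200.00       169.0024       676.0094       3,380.0471
  5     2,200.00     1,782.3834     8,911.9172      53,471.5032
  Σ                  2,503.2589    10,676.1877      60,453.3872
P = 2,503.2589; D_Mac = 4.26492 yrs; D_mod = 4.08908 yrs; C = 22.19966.
Duration effect: -4.08908 × (+0.0065) = -0.026579
Convexity effect: 0.5 × 22.19966 × (0.0065)² = +0.0004690
ΔP/P ≈ -0.026579 + 0.0004690 = -0.026110 = -2.6110%.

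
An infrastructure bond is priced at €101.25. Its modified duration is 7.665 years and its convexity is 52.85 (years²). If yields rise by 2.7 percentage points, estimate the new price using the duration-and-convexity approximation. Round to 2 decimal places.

€82.25

Duration effect: -D_mod·Δy = -7.665 × (+0.027) = -0.206955
Convexity effect: ½·C·(Δy)² = 0.5 × 52.85 × (0.027)² = +0.019263825
ΔP/P ≈ -0.206955 + 0.019263825 = -0.187691175
New price ≈ 101.25 × (1 - 0.187691175) = 82.24626853125.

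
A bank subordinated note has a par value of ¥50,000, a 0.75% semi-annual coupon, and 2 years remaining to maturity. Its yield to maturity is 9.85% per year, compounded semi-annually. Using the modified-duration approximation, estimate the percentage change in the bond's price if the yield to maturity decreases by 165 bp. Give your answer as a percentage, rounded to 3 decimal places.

+3.126%

Periodic yield y = 0.04925. Modified duration first:
  t   CF        PV=CF/(1+0.04925)^t    t·PV
  1       187.50       178.6991       178.6991
  2       187.50       170.3112       340.6225
  3       187.50       162.3171       486.9514
  4    50,187.50    41,407.5611   165,630.2443
  Σ                 41,918.8885   166,636.5172
P = 41,918.8885; D_Mac = 3.97521 half-year periods = 1.98761 yrs; D_mod = 1.98761/(1+0.04925) = 1.89431 yrs.
ΔP/P ≈ -D_mod · Δy = -1.89431 × (-0.0165) = +0.031256 = +3.1256%.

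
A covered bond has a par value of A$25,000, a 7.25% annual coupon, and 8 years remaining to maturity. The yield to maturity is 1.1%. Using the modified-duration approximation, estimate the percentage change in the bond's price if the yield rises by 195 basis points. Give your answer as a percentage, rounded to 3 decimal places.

-12.850%

Periodic yield y = 0.011. Modified duration first:
  t   CF        PV=CF/(1+0.011)^t    t·PV
  1     1,812.50     1,792.7794     1,792.7794
  2     1,812.50     1,773.2734     3,546.5468
  3     1,812.50     1,753.9796     5,261.9389
  4     1,812.50     1,734.8958     6,939.5832
  5     1,812.50     1,716.0196     8,580.0979
  6     1,812.50     1,697.3487    10,184.0924
  7     1,812.50     1,678.8810    11,752.1673
  8    26,812.50    24,565.6390   196,525.1117
  Σ                 36,712.8166   244,582.3177
P = 36,712.8166; D_Mac = 6.66204 yrs; D_mod = 6.66204/(1+0.011) = 6.58956 yrs.
ΔP/P ≈ -D_mod · Δy = -6.58956 × (+0.0195) = -0.128496 = -12.8496%.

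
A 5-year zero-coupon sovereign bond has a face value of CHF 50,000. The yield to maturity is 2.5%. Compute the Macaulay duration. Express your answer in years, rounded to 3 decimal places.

5.000 years

A zero-coupon bond has a single cash flow at maturity, so its Macaulay duration equals its maturity: 5 years.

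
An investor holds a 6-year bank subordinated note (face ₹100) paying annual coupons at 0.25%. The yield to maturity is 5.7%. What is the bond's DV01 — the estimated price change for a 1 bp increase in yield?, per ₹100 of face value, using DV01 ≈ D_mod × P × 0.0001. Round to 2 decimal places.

₹0.04

Periodic yield y = 0.057.
  t   CF        PV=CF/(1+0.057)^t    t·PV
  1         0.25         0.2365         0.2365
  2         0.25         0.2238         0.4475
  3         0.25         0.2117         0.6351
  4         0.25         0.2003         0.8011
  5         0.25         0.1895         0.9474
  6       100.25        71.8844       431.3062
  Σ                     72.9461       434.3739
P = 72.9461; D_Mac = 5.95472 yrs; D_mod = 5.63361 yrs.
DV01 ≈ 5.63361 × 72.9461 × 0.0001 = 0.041095.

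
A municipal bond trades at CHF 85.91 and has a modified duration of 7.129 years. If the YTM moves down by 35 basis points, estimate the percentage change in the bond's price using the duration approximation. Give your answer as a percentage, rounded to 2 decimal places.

Duration approximation: ΔP/P ≈ -D_mod · Δy = -7.129 × (-0.0035) = +0.0249515.
As a percentage: +2.49515%.

+2.50%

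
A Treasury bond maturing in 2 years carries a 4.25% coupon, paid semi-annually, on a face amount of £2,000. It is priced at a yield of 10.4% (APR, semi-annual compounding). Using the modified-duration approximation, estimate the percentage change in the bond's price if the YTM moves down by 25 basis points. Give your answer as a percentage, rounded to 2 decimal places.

Periodic yield y = 0.052. Modified duration first:
  t   CF        PV=CF/(1+0.052)^t    t·PV
  1        42.50        40.3992        40.3992
  2        42.50        38.4023        76.8046
  3        42.50        36.5041       109.5123
  4     2,042.50     1,667.6277     6,670.5109
  Σ                  1,782.9334     6,897.2271
P = 1,782.9334; D_Mac = 3.86847 half-year periods = 1.93424 yrs; D_mod = 1.93424/(1+0.052) = 1.83863 yrs.
ΔP/P ≈ -D_mod · Δy = -1.83863 × (-0.0025) = +0.004597 = +0.4597%.

+0.46%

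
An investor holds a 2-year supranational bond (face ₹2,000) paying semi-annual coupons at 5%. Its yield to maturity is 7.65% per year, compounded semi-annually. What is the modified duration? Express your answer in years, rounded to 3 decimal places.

Periodic yield y = 0.03825. First find Macaulay duration:
  t   CF        PV=CF/(1+0.03825)^t    t·PV
  1        50.00        48.1580        48.1580
  2        50.00        46.3838        92.7676
  3        50.00        44.6750       134.0249
  4     2,050.00     1,764.1930     7,056.7721
  Σ                  1,903.4097     7,331.7225
P = 1,903.4097; Macaulay duration = 7,331.7225 / 1,903.4097 = 3.85189 half-year periods = 1.92594 years.
Modified duration = D_Mac / (1 + y) = 1.92594 / 1.03825 = 1.85499 years.

1.855 years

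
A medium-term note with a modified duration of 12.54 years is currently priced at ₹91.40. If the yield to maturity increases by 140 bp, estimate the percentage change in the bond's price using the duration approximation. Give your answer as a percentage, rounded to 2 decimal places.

-17.56%

Duration approximation: ΔP/P ≈ -D_mod · Δy = -12.54 × (+0.014) = -0.175560.
As a percentage: -17.5560%.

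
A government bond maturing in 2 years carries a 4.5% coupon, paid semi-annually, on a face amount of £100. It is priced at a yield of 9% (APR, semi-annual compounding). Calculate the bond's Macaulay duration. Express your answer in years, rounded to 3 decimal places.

Periodic yield y = 0.045. Discount each cash flow and weight by its period:
  t   CF        PV=CF/(1+0.045)^t    t·PV
  1         2.25         2.1531         2.1531
  2         2.25         2.0604         4.1208
  3         2.25         1.9717         5.9150
  4       102.25        85.7429       342.9716
  Σ                     91.9281       355.1605
Price P = Σ PV = 91.9281.
Macaulay duration = Σ(t·PV) / P = 355.1605 / 91.9281 = 3.86346 half-year periods.
In years: 3.86346 / 2 = 1.93173 years.

1.932 years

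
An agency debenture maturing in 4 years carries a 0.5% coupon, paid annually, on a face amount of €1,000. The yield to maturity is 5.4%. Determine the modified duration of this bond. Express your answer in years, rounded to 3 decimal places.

Periodic yield y = 0.054. First find Macaulay duration:
  t   CF        PV=CF/(1+0.054)^t    t·PV
  1         5.00         4.7438         4.7438
  2         5.00         4.5008         9.0016
  3         5.00         4.2702        12.8106
  4     1,005.00       814.3360     3,257.3439
  Σ                    827.8508     3,283.8999
P = 827.8508; Macaulay duration = 3,283.8999 / 827.8508 = 3.96678 years.
Modified duration = D_Mac / (1 + y) = 3.96678 / 1.054 = 3.76355 years.

3.764 years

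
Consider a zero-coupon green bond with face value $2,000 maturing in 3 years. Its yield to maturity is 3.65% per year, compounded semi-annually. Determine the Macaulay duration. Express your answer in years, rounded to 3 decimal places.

A zero-coupon bond has a single cash flow at maturity, so its Macaulay duration equals its maturity: 3 years.
(Equivalently: 6 semi-annual periods ÷ 2 = 3 years.)

3.000 years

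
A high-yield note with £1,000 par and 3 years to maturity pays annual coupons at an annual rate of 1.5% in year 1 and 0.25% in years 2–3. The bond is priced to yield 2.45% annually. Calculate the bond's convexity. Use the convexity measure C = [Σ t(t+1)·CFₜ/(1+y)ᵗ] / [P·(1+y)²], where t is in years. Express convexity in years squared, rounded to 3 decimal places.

11.272

With y = 0.0245:
  t   CF        PV=CF/(1+0.0245)^t    t·PV        t(t+1)·PV
  1        15.00        14.6413        14.6413          29.2826
  2         2.50         2.3819         4.7637          14.2912
  3     1,002.50       932.2846     2,796.8537      11,187.4148
  Σ                    949.3077     2,816.2587      11,230.9885
P = 949.3077.
Convexity = Σ t(t+1)·PV / [P·(1+y)²] = 11,230.9885 / (949.3077 × 1.049600) = 11.27164.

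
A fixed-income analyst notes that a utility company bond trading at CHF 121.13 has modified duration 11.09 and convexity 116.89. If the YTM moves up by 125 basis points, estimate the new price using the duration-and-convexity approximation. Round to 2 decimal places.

Duration effect: -D_mod·Δy = -11.09 × (+0.0125) = -0.138625
Convexity effect: ½·C·(Δy)² = 0.5 × 116.89 × (0.0125)² = +0.00913203125
ΔP/P ≈ -0.138625 + 0.00913203125 = -0.12949296875
New price ≈ 121.13 × (1 - 0.12949296875) = 105.4445166953125.

CHF 105.44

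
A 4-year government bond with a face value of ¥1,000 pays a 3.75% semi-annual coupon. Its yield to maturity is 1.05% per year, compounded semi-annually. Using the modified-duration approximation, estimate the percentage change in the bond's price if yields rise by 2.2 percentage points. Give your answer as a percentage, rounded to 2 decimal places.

Periodic yield y = 0.00525. Modified duration first:
  t   CF        PV=CF/(1+0.00525)^t    t·PV
  1        18.75        18.6521        18.6521
  2        18.75        18.5547        37.1093
  3        18.75        18.4578        55.3733
  4        18.75        18.3614        73.4455
  5        18.75        18.2655        91.3274
  6        18.75        18.1701       109.0205
  7        18.75        18.0752       126.5263
  8     1,018.75       976.9559     7,815.6473
  Σ                  1,105.4925     8,327.1016
P = 1,105.4925; D_Mac = 7.53248 half-year periods = 3.76624 yrs; D_mod = 3.76624/(1+0.00525) = 3.74657 yrs.
ΔP/P ≈ -D_mod · Δy = -3.74657 × (+0.022) = -0.082425 = -8.2425%.

-8.24%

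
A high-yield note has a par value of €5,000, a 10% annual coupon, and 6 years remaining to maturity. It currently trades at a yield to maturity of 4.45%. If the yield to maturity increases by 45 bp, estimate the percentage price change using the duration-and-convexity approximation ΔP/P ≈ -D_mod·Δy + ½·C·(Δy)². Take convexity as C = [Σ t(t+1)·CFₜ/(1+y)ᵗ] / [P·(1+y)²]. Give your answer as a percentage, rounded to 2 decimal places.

-2.10%

With y = 0.0445:
  t   CF        PV=CF/(1+0.0445)^t    t·PV        t(t+1)·PV
  1       500.00       478.6979       478.6979         957.3959
  2       500.00       458.3034       916.6069       2,749.8206
  3       500.00       438.7778     1,316.3335       5,265.3339
  4       500.00       420.0841     1,680.3363       8,401.6817
  5       500.00       402.1868     2,010.9339      12,065.6032
  6     5,500.00     4,235.5716    25,413.4294     177,894.0055
  Σ                  6,433.6216    31,816.3379     207,333.8408
P = 6,433.6216; D_Mac = 4.94532 yrs; D_mod = 4.73463 yrs; C = 29.53914.
Duration effect: -4.73463 × (+0.0045) = -0.021306
Convexity effect: 0.5 × 29.53914 × (0.0045)² = +0.0002991
ΔP/P ≈ -0.021306 + 0.0002991 = -0.021007 = -2.1007%.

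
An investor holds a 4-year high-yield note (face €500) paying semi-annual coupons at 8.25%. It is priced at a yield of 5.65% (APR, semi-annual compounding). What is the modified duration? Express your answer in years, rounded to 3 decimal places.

3.416 years

Periodic yield y = 0.02825. First find Macaulay duration:
  t   CF        PV=CF/(1+0.02825)^t    t·PV
  1       20.625        20.0584        20.0584
  2       20.625        19.5073        39.0145
  3       20.625        18.9713        56.9140
  4       20.625        18.4501        73.8005
  5       20.625        17.9432        89.7161
  6       20.625        17.4502       104.7015
  7       20.625        16.9708       118.7958
  8      520.625       416.6154     3,332.9228
  Σ                    545.9667     3,835.9236
P = 545.9667; Macaulay duration = 3,835.9236 / 545.9667 = 7.02593 half-year periods = 3.51296 years.
Modified duration = D_Mac / (1 + y) = 3.51296 / 1.02825 = 3.41645 years.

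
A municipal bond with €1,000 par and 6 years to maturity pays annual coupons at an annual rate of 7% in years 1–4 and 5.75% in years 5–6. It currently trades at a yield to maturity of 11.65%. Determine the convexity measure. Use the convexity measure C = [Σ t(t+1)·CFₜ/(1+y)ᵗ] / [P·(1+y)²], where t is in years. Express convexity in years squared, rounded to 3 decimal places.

With y = 0.1165:
  t   CF        PV=CF/(1+0.1165)^t    t·PV        t(t+1)·PV
  1        70.00        62.6959        62.6959         125.3918
  2        70.00        56.1540       112.3080         336.9239
  3        70.00        50.2947       150.8840         603.5359
  4        70.00        45.0467       180.1869         900.9343
  5        57.50        33.1417       165.7083         994.2497
  6     1,057.50       545.9188     3,275.5125      22,928.5875
  Σ                    793.2517     3,947.2955      25,889.6232
P = 793.2517.
Convexity = Σ t(t+1)·PV / [P·(1+y)²] = 25,889.6232 / (793.2517 × 1.246572) = 26.18167.

26.182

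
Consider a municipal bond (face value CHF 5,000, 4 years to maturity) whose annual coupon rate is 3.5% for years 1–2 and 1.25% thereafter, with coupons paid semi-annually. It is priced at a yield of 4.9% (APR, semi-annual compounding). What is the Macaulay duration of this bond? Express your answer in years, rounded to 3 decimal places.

Periodic yield y = 0.0245. Discount each cash flow and weight by its period:
  t   CF        PV=CF/(1+0.0245)^t    t·PV
  1        87.50        85.4075        85.4075
  2        87.50        83.3651       166.7301
  3        87.50        81.3715       244.1144
  4        87.50        79.4255       317.7022
  5        31.25        27.6879       138.4396
  6        31.25        27.0258       162.1547
  7        31.25        26.3795       184.6564
  8     5,031.25     4,145.5313    33,164.2502
  Σ                  4,556.1941    34,463.4551
Price P = Σ PV = 4,556.1941.
Macaulay duration = Σ(t·PV) / P = 34,463.4551 / 4,556.1941 = 7.56409 half-year periods.
In years: 7.56409 / 2 = 3.78204 years.

3.782 years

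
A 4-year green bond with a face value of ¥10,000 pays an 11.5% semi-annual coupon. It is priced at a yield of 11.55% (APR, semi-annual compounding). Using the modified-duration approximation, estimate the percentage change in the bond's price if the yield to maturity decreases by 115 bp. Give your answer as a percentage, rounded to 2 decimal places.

+3.60%

Periodic yield y = 0.05775. Modified duration first:
  t   CF        PV=CF/(1+0.05775)^t    t·PV
  1       575.00       543.6067       543.6067
  2       575.00       513.9274     1,027.8548
  3       575.00       485.8685     1,457.6055
  4       575.00       459.3415     1,837.3661
  5       575.00       434.2628     2,171.3142
  6       575.00       410.5534     2,463.3203
  7       575.00       388.1384     2,716.9688
  8    10,575.00     6,748.6375    53,989.1004
  Σ                  9,984.3363    66,207.1369
P = 9,984.3363; D_Mac = 6.63110 half-year periods = 3.31555 yrs; D_mod = 3.31555/(1+0.05775) = 3.13453 yrs.
ΔP/P ≈ -D_mod · Δy = -3.13453 × (-0.0115) = +0.036047 = +3.6047%.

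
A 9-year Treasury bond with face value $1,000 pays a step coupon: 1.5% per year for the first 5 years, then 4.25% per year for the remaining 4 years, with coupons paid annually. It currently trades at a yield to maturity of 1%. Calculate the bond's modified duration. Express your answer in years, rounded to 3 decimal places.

8.326 years

Periodic yield y = 0.01. First find Macaulay duration:
  t   CF        PV=CF/(1+0.01)^t    t·PV
  1        15.00        14.8515        14.8515
  2        15.00        14.7044        29.4089
  3        15.00        14.5589        43.6766
  4        15.00        14.4147        57.6588
  5        15.00        14.2720        71.3599
  6        42.50        40.0369       240.2215
  7        42.50        39.6405       277.4836
  8        42.50        39.2480       313.9843
  9     1,042.50       953.1993     8,578.7934
  Σ                  1,144.9262     9,627.4385
P = 1,144.9262; Macaulay duration = 9,627.4385 / 1,144.9262 = 8.40879 years.
Modified duration = D_Mac / (1 + y) = 8.40879 / 1.01 = 8.32553 years.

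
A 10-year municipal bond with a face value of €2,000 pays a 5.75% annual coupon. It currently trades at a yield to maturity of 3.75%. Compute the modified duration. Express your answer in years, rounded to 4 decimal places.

Periodic yield y = 0.0375. First find Macaulay duration:
  t   CF        PV=CF/(1+0.0375)^t    t·PV
  1       115.00       110.8434       110.8434
  2       115.00       106.8370       213.6740
  3       115.00       102.9754       308.9262
  4       115.00        99.2534       397.0136
  5       115.00        95.6659       478.3297
  6       115.00        92.2081       553.2488
  7       115.00        88.8753       622.1271
  8       115.00        85.6629       685.3036
  9       115.00        82.5667       743.1002
  10    2,115.00     1,463.6233    14,636.2331
  Σ                  2,328.5115    18,748.7997
P = 2,328.5115; Macaulay duration = 18,748.7997 / 2,328.5115 = 8.05184 years.
Modified duration = D_Mac / (1 + y) = 8.05184 / 1.0375 = 7.76081 years.

7.7608 years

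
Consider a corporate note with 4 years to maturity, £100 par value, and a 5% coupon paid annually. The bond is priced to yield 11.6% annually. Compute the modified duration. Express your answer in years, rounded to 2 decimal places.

3.30 years

Periodic yield y = 0.116. First find Macaulay duration:
  t   CF        PV=CF/(1+0.116)^t    t·PV
  1         5.00         4.4803         4.4803
  2         5.00         4.0146         8.0292
  3         5.00         3.5973        10.7919
  4       105.00        67.6912       270.7650
  Σ                     79.7834       294.0664
P = 79.7834; Macaulay duration = 294.0664 / 79.7834 = 3.68581 years.
Modified duration = D_Mac / (1 + y) = 3.68581 / 1.116 = 3.30269 years.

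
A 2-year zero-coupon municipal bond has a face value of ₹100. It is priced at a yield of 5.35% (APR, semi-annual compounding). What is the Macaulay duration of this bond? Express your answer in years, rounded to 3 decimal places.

2.000 years

A zero-coupon bond has a single cash flow at maturity, so its Macaulay duration equals its maturity: 2 years.
(Equivalently: 4 semi-annual periods ÷ 2 = 2 years.)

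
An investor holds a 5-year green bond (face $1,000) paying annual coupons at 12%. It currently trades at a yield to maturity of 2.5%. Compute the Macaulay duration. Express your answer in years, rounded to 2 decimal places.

4.21 years

Periodic yield y = 0.025. Discount each cash flow and weight by its year:
  t   CF        PV=CF/(1+0.025)^t    t·PV
  1       120.00       117.0732       117.0732
  2       120.00       114.2177       228.4355
  3       120.00       111.4319       334.2958
  4       120.00       108.7141       434.8563
  5     1,120.00       989.9168     4,949.5840
  Σ                  1,441.3537     6,064.2447
Price P = Σ PV = 1,441.3537.
Macaulay duration = Σ(t·PV) / P = 6,064.2447 / 1,441.3537 = 4.20733 years.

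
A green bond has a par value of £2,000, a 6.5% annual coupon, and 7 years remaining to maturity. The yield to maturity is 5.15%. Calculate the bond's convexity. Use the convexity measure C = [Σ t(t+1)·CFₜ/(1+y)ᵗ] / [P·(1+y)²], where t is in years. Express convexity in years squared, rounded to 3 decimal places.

With y = 0.0515:
  t   CF        PV=CF/(1+0.0515)^t    t·PV        t(t+1)·PV
  1       130.00       123.6329       123.6329         247.2658
  2       130.00       117.5777       235.1553         705.4659
  3       130.00       111.8190       335.4569       1,341.8277
  4       130.00       106.3423       425.3694       2,126.8470
  5       130.00       101.1339       505.6697       3,034.0185
  6       130.00        96.1806       577.0839       4,039.5871
  7     2,130.00     1,498.6999    10,490.8990      83,927.1917
  Σ                  2,155.3863    12,693.2671      95,422.2037
P = 2,155.3863.
Convexity = Σ t(t+1)·PV / [P·(1+y)²] = 95,422.2037 / (2,155.3863 × 1.105652) = 40.04108.

40.041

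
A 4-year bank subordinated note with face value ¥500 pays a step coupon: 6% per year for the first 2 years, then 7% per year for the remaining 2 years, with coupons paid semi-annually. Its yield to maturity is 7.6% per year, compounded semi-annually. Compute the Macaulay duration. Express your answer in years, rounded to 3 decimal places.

3.596 years

Periodic yield y = 0.038. Discount each cash flow and weight by its period:
  t   CF        PV=CF/(1+0.038)^t    t·PV
  1        15.00        14.4509        14.4509
  2        15.00        13.9218        27.8437
  3        15.00        13.4122        40.2365
  4        15.00        12.9212        51.6847
  5        17.50        14.5228        72.6142
  6        17.50        13.9912        83.9470
  7        17.50        13.4790        94.3528
  8       517.50       384.0003     3,072.0021
  Σ                    480.6993     3,457.1318
Price P = Σ PV = 480.6993.
Macaulay duration = Σ(t·PV) / P = 3,457.1318 / 480.6993 = 7.19188 half-year periods.
In years: 7.19188 / 2 = 3.59594 years.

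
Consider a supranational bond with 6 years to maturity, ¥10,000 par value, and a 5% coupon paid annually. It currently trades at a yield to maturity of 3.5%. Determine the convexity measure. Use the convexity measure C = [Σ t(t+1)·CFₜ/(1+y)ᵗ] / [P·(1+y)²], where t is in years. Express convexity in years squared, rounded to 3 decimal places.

With y = 0.035:
  t   CF        PV=CF/(1+0.035)^t    t·PV        t(t+1)·PV
  1       500.00       483.0918       483.0918         966.1836
  2       500.00       466.7554       933.5107       2,800.5321
  3       500.00       450.9714     1,352.9141       5,411.6562
  4       500.00       435.7211     1,742.8845       8,714.4223
  5       500.00       420.9866     2,104.9329      12,629.5975
  6    10,500.00     8,541.7568    51,250.5406     358,753.7841
  Σ                 10,799.2830    57,867.8745     389,276.1758
P = 10,799.2830.
Convexity = Σ t(t+1)·PV / [P·(1+y)²] = 389,276.1758 / (10,799.2830 × 1.071225) = 33.64978.

33.650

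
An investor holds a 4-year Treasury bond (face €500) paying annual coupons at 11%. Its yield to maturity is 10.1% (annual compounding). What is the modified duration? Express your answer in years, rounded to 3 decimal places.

Periodic yield y = 0.101. First find Macaulay duration:
  t   CF        PV=CF/(1+0.101)^t    t·PV
  1        55.00        49.9546        49.9546
  2        55.00        45.3720        90.7440
  3        55.00        41.2098       123.6295
  4       555.00       377.6971     1,510.7886
  Σ                    514.2336     1,775.1167
P = 514.2336; Macaulay duration = 1,775.1167 / 514.2336 = 3.45197 years.
Modified duration = D_Mac / (1 + y) = 3.45197 / 1.101 = 3.13530 years.

3.135 years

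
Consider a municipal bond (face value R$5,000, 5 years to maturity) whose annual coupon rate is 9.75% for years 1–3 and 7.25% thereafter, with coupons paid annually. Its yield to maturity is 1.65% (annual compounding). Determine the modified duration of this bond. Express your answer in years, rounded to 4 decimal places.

4.2428 years

Periodic yield y = 0.0165. First find Macaulay duration:
  t   CF        PV=CF/(1+0.0165)^t    t·PV
  1       487.50       479.5868       479.5868
  2       487.50       471.8021       943.6042
  3       487.50       464.1437     1,392.4311
  4       362.50       339.5303     1,358.1210
  5     5,362.50     4,941.1768    24,705.8838
  Σ                  6,696.2396    28,879.6269
P = 6,696.2396; Macaulay duration = 28,879.6269 / 6,696.2396 = 4.31281 years.
Modified duration = D_Mac / (1 + y) = 4.31281 / 1.0165 = 4.24281 years.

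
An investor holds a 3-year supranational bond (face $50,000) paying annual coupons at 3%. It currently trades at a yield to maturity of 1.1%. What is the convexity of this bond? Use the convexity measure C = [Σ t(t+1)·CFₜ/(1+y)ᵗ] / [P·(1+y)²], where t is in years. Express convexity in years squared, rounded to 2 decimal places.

With y = 0.011:
  t   CF        PV=CF/(1+0.011)^t    t·PV        t(t+1)·PV
  1     1,500.00     1,483.6795     1,483.6795       2,967.3591
  2     1,500.00     1,467.5366     2,935.0732       8,805.2197
  3    51,500.00    49,837.2147   149,511.6440     598,046.5761
  Σ                 52,788.4308   153,930.3968     609,819.1549
P = 52,788.4308.
Convexity = Σ t(t+1)·PV / [P·(1+y)²] = 609,819.1549 / (52,788.4308 × 1.022121) = 11.30212.

11.30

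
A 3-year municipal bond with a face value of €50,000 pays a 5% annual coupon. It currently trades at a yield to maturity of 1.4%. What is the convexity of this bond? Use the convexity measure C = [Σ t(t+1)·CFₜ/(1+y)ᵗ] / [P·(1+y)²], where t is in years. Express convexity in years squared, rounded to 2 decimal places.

With y = 0.014:
  t   CF        PV=CF/(1+0.014)^t    t·PV        t(t+1)·PV
  1     2,500.00     2,465.4832     2,465.4832       4,930.9665
  2     2,500.00     2,431.4430     4,862.8861      14,588.6582
  3    52,500.00    50,355.3291   151,065.9872     604,263.9488
  Σ                 55,252.2553   158,394.3565     623,783.5735
P = 55,252.2553.
Convexity = Σ t(t+1)·PV / [P·(1+y)²] = 623,783.5735 / (55,252.2553 × 1.028196) = 10.98014.

10.98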